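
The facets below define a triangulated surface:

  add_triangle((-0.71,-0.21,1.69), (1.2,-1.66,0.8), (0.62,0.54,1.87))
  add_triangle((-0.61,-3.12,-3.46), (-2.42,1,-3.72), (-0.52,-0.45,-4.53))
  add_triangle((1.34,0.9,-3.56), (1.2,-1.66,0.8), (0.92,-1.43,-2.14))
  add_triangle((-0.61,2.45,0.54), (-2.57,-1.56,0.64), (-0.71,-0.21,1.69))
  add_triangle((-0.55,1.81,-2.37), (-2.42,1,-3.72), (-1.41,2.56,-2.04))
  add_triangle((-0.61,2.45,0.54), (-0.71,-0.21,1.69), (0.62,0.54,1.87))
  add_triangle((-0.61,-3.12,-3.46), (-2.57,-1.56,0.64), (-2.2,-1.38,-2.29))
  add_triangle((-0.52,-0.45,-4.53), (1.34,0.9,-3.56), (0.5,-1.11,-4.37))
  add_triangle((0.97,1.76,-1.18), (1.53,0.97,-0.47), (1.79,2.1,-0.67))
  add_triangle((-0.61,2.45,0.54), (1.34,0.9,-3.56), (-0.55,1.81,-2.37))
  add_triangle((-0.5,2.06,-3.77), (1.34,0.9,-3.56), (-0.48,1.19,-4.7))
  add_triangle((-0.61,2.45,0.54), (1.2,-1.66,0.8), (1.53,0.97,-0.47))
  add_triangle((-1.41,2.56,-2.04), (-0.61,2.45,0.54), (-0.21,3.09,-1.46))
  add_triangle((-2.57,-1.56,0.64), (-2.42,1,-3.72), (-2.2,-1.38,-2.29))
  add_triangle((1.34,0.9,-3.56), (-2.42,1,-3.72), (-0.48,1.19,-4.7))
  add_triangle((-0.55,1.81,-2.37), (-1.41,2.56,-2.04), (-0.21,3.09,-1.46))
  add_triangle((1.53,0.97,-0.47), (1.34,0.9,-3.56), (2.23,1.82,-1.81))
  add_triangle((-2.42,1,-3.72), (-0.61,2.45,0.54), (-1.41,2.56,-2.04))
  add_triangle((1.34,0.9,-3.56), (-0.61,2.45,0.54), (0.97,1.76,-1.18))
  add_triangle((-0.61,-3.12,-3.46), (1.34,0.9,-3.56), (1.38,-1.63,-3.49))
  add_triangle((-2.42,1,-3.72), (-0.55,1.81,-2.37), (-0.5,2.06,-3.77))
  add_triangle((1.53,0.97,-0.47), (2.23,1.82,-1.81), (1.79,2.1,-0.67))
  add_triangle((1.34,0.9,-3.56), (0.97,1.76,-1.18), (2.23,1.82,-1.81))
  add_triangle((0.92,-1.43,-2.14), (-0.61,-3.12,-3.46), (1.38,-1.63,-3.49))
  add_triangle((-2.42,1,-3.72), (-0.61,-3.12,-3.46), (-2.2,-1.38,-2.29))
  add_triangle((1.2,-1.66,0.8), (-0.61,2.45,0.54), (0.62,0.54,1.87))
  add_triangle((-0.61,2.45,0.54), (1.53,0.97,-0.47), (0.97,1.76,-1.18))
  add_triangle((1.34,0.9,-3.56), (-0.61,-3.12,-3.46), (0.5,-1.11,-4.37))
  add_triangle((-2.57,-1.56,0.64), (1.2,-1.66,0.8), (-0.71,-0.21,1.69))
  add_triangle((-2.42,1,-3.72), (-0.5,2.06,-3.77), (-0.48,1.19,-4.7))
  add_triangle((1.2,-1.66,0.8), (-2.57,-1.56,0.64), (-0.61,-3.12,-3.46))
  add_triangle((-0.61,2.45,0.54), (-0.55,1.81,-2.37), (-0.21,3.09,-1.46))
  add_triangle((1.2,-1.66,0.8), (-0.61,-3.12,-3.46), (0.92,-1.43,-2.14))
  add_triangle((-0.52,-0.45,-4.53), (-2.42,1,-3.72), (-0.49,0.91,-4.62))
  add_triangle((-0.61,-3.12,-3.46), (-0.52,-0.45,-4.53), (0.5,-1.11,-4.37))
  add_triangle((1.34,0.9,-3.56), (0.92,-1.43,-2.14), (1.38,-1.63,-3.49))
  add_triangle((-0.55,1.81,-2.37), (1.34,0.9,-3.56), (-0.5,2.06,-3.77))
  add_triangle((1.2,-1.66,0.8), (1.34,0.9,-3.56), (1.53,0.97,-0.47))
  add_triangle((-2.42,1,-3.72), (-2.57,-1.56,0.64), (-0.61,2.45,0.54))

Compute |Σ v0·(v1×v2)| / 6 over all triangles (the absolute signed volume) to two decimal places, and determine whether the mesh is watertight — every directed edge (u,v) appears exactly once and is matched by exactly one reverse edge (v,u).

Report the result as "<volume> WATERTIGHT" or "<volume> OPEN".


60.81 OPEN

Per-triangle v0·(v1×v2)/6:
  t1: +0.9520
  t2: +4.3975
  t3: +1.6565
  t4: +1.7912
  t5: +1.2972
  t6: +1.0799
  t7: +3.2734
  t8: +1.8404
  t9: -0.1820
  t10: +1.9209
  t11: +1.4751
  t12: +1.0630
  t13: +1.2703
  t14: +3.0837
  t15: -0.0754
  t16: +0.7816
  t17: +0.3116
  t18: +1.0655
  t19: +1.1597
  t20: +3.0079
  t21: +0.7763
  t22: +0.2644
  t23: +0.9181
  t24: +0.5599
  t25: +3.8137
  t26: +0.2033
  t27: +0.7410
  t28: +0.2006
  t29: +1.6520
  t30: +1.7614
  t31: +4.9893
  t32: -0.7193
  t33: +2.0867
  t34: +2.1015
  t35: +2.2081
  t36: +0.0931
  t37: +0.4316
  t38: +1.9284
  t39: +5.6322
Σ = +60.8128 → |volume| = 60.81

Directed edges: 117 total; 7 unmatched, e.g. (-0.52,-0.45,-4.53)→(1.34,0.9,-3.56) → open.


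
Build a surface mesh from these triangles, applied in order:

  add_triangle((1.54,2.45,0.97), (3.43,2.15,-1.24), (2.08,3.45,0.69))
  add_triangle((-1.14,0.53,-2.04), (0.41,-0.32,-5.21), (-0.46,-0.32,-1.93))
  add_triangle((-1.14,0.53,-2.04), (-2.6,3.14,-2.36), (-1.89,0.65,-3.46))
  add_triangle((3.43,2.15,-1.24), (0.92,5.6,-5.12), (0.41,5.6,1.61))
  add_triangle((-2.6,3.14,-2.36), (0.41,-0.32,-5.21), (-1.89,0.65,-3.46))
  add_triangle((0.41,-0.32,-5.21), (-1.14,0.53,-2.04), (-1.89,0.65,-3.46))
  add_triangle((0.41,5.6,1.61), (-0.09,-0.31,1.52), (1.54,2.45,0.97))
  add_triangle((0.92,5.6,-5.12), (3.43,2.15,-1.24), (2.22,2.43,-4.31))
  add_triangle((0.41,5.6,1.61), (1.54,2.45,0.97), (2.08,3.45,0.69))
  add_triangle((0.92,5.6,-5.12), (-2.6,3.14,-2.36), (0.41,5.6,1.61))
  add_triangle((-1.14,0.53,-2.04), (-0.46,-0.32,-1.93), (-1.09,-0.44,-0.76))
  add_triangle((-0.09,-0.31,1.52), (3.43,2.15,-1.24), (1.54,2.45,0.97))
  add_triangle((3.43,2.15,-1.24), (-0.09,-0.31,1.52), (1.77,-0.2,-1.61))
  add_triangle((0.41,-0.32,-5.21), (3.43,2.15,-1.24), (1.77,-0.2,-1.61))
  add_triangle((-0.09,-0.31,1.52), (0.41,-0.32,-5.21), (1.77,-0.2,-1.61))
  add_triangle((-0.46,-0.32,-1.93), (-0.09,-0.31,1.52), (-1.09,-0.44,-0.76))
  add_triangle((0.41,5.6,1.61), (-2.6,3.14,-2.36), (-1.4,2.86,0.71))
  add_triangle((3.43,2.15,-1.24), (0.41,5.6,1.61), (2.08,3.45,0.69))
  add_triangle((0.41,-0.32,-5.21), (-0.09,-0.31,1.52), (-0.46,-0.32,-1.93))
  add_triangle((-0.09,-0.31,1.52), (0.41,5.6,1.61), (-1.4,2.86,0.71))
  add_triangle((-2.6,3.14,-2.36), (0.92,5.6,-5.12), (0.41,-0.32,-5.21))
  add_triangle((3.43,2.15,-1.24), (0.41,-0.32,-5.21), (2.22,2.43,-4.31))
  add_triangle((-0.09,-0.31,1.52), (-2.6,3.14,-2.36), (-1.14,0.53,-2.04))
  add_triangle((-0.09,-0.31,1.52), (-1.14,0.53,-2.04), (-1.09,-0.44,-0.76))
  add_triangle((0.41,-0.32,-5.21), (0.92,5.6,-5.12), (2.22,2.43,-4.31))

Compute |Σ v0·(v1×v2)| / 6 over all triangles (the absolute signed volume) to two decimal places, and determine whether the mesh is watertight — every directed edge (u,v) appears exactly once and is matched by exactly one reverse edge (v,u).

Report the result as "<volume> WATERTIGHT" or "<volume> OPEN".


Per-triangle v0·(v1×v2)/6:
  t1: +0.6493
  t2: +0.5757
  t3: -0.0710
  t4: +19.6718
  t5: +4.0814
  t6: -0.2563
  t7: +2.0601
  t8: +7.2301
  t9: +0.8364
  t10: +19.3286
  t11: +0.3199
  t12: +1.4838
  t13: +1.2541
  t14: +3.4692
  t15: +0.5730
  t16: +0.1186
  t17: +4.6045
  t18: +2.2471
  t19: +0.2195
  t20: +2.4241
  t21: +15.7817
  t22: +4.1619
  t23: +0.7701
  t24: +0.2228
  t25: +8.4495
Σ = +100.2057 → |volume| = 100.21

Directed edges: 75 total; 3 unmatched, e.g. (-2.6,3.14,-2.36)→(-1.4,2.86,0.71) → open.

100.21 OPEN


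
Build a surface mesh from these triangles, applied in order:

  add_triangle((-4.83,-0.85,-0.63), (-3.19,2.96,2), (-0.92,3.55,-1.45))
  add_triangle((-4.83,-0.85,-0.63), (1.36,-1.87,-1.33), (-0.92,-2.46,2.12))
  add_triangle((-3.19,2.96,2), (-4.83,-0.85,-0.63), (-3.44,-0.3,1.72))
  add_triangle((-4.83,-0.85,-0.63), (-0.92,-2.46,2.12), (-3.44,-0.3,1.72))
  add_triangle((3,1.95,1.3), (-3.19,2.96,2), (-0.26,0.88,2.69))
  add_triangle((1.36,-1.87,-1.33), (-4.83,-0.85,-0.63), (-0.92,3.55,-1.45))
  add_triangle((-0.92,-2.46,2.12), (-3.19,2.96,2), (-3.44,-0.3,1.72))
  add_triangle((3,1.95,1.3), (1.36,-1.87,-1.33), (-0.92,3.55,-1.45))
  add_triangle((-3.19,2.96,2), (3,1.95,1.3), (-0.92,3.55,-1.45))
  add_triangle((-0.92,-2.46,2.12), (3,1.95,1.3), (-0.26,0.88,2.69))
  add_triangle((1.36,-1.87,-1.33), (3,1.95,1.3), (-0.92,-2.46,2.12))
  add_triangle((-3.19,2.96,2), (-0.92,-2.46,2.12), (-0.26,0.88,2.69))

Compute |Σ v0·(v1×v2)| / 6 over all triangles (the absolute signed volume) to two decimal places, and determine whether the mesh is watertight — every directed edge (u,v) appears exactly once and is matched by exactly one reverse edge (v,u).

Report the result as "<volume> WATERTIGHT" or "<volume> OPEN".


Per-triangle v0·(v1×v2)/6:
  t1: +10.9896
  t2: +6.5922
  t3: +5.5537
  t4: +4.5627
  t5: +5.2796
  t6: +6.7626
  t7: +3.6345
  t8: +5.4284
  t9: +9.6609
  t10: +3.9303
  t11: +5.2551
  t12: +4.9760
Σ = +72.6256 → |volume| = 72.63

Directed edges: 36 total, each appears once with its reverse present → watertight.

72.63 WATERTIGHT


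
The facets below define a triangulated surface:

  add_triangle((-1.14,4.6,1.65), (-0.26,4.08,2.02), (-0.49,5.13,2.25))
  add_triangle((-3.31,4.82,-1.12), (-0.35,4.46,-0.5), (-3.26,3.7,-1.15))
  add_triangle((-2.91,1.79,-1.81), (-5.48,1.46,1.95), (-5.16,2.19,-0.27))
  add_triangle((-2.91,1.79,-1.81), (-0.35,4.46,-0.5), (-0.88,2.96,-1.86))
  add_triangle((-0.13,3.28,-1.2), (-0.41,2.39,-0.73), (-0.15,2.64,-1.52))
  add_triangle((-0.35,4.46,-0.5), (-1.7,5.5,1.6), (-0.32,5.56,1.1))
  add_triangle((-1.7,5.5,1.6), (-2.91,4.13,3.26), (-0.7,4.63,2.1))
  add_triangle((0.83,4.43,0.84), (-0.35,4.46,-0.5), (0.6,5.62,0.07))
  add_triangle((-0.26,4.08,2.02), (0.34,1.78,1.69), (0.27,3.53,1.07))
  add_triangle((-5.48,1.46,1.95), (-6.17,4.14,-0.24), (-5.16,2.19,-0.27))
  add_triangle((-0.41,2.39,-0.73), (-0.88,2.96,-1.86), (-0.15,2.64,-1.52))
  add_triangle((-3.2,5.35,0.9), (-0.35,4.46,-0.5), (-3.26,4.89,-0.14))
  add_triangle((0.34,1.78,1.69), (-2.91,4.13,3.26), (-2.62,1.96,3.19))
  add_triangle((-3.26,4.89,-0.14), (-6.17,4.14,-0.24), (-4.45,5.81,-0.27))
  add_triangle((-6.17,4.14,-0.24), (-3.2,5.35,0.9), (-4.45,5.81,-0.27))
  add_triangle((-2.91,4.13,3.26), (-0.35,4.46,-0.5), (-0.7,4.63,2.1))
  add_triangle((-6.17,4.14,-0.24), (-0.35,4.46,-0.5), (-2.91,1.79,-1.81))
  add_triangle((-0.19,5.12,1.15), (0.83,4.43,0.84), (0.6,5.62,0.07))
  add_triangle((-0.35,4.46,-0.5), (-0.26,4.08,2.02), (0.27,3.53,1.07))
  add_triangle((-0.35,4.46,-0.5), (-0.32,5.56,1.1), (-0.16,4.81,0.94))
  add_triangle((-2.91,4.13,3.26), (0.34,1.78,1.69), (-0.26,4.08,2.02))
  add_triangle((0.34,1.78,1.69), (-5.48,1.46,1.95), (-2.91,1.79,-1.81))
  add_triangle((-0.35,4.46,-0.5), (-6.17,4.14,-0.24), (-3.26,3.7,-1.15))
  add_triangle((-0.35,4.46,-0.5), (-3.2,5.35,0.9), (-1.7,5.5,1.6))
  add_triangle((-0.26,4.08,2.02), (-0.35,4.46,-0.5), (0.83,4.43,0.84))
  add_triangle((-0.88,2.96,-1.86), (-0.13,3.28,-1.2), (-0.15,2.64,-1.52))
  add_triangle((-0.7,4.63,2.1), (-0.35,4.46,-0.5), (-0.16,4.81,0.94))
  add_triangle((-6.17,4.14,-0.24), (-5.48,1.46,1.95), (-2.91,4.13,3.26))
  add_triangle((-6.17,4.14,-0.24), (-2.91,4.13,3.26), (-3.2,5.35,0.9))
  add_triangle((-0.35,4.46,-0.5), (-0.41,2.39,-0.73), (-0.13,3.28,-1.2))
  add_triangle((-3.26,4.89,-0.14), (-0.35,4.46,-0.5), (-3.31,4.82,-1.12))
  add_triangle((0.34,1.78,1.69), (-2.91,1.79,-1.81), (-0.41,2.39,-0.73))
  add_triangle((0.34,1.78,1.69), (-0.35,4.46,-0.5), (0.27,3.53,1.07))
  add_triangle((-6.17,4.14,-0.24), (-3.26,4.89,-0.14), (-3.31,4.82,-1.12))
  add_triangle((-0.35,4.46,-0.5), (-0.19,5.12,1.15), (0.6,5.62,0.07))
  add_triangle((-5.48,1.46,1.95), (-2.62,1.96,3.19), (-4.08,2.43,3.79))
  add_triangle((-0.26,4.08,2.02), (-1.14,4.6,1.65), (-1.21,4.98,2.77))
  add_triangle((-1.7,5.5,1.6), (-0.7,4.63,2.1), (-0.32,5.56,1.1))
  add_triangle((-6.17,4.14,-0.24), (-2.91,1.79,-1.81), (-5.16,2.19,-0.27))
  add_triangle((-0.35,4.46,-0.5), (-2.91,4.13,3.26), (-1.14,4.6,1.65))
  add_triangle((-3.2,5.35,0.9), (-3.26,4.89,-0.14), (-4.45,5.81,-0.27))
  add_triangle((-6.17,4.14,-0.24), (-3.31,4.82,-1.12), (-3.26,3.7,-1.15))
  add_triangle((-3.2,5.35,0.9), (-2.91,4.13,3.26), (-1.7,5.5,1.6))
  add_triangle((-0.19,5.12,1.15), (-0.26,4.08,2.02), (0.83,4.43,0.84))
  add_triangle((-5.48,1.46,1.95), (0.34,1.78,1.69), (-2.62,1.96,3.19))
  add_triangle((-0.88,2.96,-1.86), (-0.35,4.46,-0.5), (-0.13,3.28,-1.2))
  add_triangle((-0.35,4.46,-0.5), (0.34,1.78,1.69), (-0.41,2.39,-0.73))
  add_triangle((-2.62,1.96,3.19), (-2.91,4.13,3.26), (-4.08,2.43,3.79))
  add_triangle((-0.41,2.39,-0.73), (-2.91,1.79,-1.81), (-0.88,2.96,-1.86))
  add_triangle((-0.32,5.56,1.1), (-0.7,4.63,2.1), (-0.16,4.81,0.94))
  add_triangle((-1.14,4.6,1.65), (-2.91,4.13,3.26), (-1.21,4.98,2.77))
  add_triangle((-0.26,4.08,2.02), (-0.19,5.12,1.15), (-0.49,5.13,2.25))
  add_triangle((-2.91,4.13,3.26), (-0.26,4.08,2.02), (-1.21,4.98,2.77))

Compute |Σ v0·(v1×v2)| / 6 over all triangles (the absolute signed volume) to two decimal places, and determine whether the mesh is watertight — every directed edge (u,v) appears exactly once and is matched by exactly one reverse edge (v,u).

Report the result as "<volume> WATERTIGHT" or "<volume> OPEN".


53.40 OPEN

Per-triangle v0·(v1×v2)/6:
  t1: +0.0973
  t2: +0.3227
  t3: +0.1669
  t4: +2.3712
  t5: -0.0991
  t6: +1.8165
  t7: +2.5072
  t8: -0.4215
  t9: +0.4811
  t10: +2.9881
  t11: -0.2211
  t12: +2.3630
  t13: +2.0458
  t14: -0.2310
  t15: +3.2944
  t16: -4.1026
  t17: +7.4537
  t18: +0.9048
  t19: +0.9418
  t20: +0.1507
  t21: +1.8303
  t22: -6.5398
  t23: -3.6891
  t24: +3.1667
  t25: -2.1089
  t26: +0.2118
  t27: -0.7935
  t28: +12.5339
  t29: +8.8160
  t30: -0.1814
  t31: +2.1289
  t32: -1.9912
  t33: -0.2457
  t34: +2.7196
  t35: +1.2239
  t36: +0.0743
  t37: +0.5562
  t38: +1.3122
  t39: +2.2084
  t40: +2.0070
  t41: +0.4640
  t42: +1.1928
  t43: +3.9008
  t44: +0.9221
  t45: -1.7699
  t46: +0.5454
  t47: -0.1477
  t48: +1.0812
  t49: -0.8038
  t50: +0.1235
  t51: +1.4557
  t52: +0.1804
  t53: +0.1898
Σ = +53.4036 → |volume| = 53.40

Directed edges: 159 total; 7 unmatched, e.g. (-0.49,5.13,2.25)→(-1.14,4.6,1.65) → open.


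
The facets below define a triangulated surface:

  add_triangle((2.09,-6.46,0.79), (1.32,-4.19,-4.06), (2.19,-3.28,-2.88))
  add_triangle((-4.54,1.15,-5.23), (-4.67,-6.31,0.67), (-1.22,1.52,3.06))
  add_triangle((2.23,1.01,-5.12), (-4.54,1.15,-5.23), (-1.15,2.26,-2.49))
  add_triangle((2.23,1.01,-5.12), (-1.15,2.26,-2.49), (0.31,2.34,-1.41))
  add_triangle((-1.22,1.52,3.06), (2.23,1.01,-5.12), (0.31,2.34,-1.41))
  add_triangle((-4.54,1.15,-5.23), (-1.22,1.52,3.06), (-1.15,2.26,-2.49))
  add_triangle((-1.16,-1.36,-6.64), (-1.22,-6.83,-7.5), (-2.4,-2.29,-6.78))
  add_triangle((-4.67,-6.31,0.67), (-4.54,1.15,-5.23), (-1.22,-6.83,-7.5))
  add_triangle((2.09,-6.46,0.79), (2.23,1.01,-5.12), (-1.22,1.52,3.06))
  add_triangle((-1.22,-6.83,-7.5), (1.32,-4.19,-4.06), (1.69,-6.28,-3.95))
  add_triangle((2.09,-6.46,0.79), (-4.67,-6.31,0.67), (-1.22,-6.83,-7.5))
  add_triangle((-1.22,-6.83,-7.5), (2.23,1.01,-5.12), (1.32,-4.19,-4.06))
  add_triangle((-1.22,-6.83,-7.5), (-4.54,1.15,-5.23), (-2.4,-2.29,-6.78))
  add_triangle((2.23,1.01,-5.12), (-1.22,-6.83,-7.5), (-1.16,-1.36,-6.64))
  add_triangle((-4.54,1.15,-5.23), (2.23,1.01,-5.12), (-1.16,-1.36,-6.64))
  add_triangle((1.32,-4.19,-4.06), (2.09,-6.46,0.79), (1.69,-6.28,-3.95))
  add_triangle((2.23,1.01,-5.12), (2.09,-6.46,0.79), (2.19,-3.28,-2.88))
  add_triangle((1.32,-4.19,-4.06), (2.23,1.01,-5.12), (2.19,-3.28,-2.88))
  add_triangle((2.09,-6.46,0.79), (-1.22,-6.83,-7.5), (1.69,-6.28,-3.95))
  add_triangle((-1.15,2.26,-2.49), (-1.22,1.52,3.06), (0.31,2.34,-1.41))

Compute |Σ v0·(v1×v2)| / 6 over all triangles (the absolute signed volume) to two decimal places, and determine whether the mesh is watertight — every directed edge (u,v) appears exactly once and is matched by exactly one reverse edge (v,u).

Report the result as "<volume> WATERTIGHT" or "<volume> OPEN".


Per-triangle v0·(v1×v2)/6:
  t1: +5.6829
  t2: +30.8608
  t3: +10.0653
  t4: +3.4725
  t5: +0.7495
  t6: +7.7196
  t7: +7.2113
  t8: +67.2341
  t9: +5.0176
  t10: +5.2050
  t11: +59.8553
  t12: +15.9291
  t13: +8.3258
  t14: +18.5103
  t15: +15.9421
  t16: +1.5017
  t17: +2.9596
  t18: +5.4569
  t19: +14.3548
  t20: +2.8728
Σ = +288.9270 → |volume| = 288.93

Directed edges: 60 total; 6 unmatched, e.g. (-4.67,-6.31,0.67)→(-1.22,1.52,3.06) → open.

288.93 OPEN


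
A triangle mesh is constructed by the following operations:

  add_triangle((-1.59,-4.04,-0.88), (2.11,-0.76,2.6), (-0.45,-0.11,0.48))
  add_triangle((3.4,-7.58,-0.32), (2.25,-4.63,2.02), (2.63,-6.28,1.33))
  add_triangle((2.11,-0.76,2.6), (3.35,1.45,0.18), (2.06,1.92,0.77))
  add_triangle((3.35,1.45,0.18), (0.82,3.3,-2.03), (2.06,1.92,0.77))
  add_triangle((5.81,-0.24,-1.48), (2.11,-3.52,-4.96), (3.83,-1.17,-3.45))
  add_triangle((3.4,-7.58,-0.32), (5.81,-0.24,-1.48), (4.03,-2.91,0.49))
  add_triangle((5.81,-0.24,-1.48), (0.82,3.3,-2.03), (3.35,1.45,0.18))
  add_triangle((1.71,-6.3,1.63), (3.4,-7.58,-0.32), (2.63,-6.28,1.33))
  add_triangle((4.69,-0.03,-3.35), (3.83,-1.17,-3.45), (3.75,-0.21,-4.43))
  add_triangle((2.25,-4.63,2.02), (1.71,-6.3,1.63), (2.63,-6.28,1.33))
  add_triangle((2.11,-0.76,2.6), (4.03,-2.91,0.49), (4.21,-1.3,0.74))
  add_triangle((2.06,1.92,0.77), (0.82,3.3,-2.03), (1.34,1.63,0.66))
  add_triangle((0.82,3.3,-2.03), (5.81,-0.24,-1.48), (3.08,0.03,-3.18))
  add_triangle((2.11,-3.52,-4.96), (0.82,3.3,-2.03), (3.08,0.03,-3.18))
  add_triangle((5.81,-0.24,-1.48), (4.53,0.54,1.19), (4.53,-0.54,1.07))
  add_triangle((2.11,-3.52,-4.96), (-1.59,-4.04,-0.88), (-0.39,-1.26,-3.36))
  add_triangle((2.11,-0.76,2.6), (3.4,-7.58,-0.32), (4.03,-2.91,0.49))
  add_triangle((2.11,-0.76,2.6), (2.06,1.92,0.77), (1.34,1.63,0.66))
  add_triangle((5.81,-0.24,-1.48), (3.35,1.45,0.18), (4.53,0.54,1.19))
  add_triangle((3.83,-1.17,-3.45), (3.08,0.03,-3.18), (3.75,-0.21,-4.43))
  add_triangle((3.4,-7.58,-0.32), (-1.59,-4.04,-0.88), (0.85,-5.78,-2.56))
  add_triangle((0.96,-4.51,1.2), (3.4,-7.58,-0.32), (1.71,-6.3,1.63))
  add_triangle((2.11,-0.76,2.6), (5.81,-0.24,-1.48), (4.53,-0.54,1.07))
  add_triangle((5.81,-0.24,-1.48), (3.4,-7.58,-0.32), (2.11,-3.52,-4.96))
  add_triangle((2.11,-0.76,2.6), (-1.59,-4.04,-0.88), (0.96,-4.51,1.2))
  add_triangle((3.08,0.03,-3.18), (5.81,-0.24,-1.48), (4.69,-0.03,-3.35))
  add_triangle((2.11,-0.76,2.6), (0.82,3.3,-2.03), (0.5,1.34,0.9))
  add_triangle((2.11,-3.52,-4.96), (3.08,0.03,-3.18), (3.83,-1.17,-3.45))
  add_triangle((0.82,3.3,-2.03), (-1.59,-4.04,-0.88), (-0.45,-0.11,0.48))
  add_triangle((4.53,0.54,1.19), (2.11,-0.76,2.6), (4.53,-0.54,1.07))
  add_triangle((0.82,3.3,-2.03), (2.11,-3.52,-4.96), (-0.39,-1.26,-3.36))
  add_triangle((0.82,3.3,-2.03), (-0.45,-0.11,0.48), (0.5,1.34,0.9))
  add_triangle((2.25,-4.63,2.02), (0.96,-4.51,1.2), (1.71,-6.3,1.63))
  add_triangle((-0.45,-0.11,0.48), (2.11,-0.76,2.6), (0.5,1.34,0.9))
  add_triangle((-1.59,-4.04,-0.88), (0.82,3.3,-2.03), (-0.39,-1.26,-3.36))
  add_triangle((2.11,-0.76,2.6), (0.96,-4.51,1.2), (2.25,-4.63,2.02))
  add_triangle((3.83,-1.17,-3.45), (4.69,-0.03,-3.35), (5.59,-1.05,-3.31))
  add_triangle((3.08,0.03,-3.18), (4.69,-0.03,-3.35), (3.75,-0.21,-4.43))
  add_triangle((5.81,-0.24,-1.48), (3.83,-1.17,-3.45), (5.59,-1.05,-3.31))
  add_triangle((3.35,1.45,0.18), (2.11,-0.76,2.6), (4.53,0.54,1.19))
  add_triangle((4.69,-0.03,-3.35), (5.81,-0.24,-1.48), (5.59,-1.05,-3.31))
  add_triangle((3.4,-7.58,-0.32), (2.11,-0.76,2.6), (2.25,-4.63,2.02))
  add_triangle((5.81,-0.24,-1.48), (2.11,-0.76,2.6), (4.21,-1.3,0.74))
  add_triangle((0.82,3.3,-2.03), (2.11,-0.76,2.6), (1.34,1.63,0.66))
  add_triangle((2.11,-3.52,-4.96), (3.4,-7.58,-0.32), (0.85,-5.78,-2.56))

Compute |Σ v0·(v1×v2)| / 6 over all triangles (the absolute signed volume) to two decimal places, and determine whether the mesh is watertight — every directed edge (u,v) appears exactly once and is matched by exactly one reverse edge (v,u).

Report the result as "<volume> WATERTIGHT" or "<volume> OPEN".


152.53 OPEN

Per-triangle v0·(v1×v2)/6:
  t1: +1.5748
  t2: +0.8721
  t3: +2.0437
  t4: +2.2750
  t5: +3.8922
  t6: +9.4746
  t7: +6.1370
  t8: +1.8010
  t9: +1.4644
  t10: +1.1063
  t11: +2.6218
  t12: +0.4442
  t13: +7.4559
  t14: +6.8512
  t15: +2.3668
  t16: +6.9630
  t17: +7.6906
  t18: +0.3859
  t19: +2.8776
  t20: -0.4098
  t21: +8.3924
  t22: +0.5860
  t23: +0.3769
  t24: +33.6749
  t25: +1.5528
  t26: -0.0516
  t27: +1.9842
  t28: +2.6405
  t29: +0.9152
  t30: +1.7597
  t31: +7.0894
  t32: +0.4387
  t33: +0.2626
  t34: +0.5802
  t35: +1.1907
  t36: +1.1249
  t37: +1.1777
  t38: +0.2105
  t39: -0.1147
  t40: +1.0882
  t41: +2.0085
  t42: +4.3755
  t43: +2.2404
  t44: -1.0057
  t45: +12.1462
Σ = +152.5323 → |volume| = 152.53

Directed edges: 135 total; 9 unmatched, e.g. (5.81,-0.24,-1.48)→(4.03,-2.91,0.49) → open.


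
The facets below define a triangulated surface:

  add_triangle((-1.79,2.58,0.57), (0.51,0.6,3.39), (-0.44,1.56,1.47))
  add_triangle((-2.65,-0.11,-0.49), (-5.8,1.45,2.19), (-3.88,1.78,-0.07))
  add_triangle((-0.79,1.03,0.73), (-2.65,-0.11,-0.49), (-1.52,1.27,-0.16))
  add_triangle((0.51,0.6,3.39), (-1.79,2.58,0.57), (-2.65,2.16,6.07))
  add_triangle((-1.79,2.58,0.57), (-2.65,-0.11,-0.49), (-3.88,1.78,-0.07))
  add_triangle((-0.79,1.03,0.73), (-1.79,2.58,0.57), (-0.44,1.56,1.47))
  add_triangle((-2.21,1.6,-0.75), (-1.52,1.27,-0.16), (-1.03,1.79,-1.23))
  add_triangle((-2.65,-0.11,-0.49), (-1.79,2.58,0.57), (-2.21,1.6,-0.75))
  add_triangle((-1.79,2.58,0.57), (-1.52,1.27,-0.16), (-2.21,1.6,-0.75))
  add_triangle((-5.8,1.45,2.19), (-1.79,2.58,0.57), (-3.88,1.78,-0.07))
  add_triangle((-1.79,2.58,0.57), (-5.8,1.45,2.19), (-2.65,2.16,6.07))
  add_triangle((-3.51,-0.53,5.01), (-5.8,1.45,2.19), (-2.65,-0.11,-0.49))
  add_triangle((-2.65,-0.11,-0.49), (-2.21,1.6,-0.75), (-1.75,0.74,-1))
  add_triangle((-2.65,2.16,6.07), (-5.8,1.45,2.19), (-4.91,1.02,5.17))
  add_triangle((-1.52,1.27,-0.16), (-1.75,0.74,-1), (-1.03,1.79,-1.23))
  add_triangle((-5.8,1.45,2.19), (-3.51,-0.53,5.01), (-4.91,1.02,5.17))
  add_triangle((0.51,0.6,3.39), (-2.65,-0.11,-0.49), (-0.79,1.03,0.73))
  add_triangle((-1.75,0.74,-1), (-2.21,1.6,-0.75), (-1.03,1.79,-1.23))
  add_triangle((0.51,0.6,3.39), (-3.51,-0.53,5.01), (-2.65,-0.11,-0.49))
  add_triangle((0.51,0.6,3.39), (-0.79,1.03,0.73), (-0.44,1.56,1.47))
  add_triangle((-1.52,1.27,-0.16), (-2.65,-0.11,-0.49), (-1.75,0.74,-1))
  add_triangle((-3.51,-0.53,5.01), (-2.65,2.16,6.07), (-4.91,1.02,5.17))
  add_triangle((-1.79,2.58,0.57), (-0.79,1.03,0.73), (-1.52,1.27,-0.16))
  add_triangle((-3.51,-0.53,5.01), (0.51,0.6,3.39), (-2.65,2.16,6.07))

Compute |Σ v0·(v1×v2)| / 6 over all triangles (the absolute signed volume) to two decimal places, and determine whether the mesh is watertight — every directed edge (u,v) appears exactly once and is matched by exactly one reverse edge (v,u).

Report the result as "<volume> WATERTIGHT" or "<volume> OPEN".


41.83 WATERTIGHT

Per-triangle v0·(v1×v2)/6:
  t1: +0.4515
  t2: +2.3134
  t3: -0.4590
  t4: +3.8404
  t5: -0.0134
  t6: -0.1753
  t7: +0.1919
  t8: +1.0734
  t9: -0.0948
  t10: +3.0814
  t11: +10.6034
  t12: +4.7796
  t13: +0.3829
  t14: +5.8171
  t15: -0.3973
  t16: +3.7727
  t17: -1.3230
  t18: +0.3271
  t19: -2.0061
  t20: -0.3243
  t21: -0.4417
  t22: +5.1103
  t23: -0.1523
  t24: +5.4675
Σ = +41.8253 → |volume| = 41.83

Directed edges: 72 total, each appears once with its reverse present → watertight.


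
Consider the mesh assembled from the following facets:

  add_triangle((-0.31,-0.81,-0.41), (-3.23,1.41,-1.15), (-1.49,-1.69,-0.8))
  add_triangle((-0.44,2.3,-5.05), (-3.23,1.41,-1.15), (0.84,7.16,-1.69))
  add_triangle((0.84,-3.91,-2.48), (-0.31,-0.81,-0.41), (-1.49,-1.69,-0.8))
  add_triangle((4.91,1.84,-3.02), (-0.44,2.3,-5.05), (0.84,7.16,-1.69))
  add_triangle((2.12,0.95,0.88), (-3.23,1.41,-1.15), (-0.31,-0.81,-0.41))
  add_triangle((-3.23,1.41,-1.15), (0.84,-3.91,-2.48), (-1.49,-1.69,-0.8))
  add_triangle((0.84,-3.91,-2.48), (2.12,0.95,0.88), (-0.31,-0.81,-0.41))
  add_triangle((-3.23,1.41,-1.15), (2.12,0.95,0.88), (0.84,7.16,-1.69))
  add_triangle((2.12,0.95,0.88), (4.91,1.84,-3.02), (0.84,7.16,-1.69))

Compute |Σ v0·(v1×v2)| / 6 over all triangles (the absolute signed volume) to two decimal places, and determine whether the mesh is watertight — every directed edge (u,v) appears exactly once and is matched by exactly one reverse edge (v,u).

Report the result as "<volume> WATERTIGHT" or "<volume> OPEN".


62.70 OPEN

Per-triangle v0·(v1×v2)/6:
  t1: -0.2404
  t2: +17.5700
  t3: +0.0395
  t4: +27.4377
  t5: -0.2388
  t6: +2.9874
  t7: +0.2447
  t8: +2.5155
  t9: +12.3831
Σ = +62.6987 → |volume| = 62.70

Directed edges: 27 total; 5 unmatched, e.g. (-0.44,2.3,-5.05)→(-3.23,1.41,-1.15) → open.


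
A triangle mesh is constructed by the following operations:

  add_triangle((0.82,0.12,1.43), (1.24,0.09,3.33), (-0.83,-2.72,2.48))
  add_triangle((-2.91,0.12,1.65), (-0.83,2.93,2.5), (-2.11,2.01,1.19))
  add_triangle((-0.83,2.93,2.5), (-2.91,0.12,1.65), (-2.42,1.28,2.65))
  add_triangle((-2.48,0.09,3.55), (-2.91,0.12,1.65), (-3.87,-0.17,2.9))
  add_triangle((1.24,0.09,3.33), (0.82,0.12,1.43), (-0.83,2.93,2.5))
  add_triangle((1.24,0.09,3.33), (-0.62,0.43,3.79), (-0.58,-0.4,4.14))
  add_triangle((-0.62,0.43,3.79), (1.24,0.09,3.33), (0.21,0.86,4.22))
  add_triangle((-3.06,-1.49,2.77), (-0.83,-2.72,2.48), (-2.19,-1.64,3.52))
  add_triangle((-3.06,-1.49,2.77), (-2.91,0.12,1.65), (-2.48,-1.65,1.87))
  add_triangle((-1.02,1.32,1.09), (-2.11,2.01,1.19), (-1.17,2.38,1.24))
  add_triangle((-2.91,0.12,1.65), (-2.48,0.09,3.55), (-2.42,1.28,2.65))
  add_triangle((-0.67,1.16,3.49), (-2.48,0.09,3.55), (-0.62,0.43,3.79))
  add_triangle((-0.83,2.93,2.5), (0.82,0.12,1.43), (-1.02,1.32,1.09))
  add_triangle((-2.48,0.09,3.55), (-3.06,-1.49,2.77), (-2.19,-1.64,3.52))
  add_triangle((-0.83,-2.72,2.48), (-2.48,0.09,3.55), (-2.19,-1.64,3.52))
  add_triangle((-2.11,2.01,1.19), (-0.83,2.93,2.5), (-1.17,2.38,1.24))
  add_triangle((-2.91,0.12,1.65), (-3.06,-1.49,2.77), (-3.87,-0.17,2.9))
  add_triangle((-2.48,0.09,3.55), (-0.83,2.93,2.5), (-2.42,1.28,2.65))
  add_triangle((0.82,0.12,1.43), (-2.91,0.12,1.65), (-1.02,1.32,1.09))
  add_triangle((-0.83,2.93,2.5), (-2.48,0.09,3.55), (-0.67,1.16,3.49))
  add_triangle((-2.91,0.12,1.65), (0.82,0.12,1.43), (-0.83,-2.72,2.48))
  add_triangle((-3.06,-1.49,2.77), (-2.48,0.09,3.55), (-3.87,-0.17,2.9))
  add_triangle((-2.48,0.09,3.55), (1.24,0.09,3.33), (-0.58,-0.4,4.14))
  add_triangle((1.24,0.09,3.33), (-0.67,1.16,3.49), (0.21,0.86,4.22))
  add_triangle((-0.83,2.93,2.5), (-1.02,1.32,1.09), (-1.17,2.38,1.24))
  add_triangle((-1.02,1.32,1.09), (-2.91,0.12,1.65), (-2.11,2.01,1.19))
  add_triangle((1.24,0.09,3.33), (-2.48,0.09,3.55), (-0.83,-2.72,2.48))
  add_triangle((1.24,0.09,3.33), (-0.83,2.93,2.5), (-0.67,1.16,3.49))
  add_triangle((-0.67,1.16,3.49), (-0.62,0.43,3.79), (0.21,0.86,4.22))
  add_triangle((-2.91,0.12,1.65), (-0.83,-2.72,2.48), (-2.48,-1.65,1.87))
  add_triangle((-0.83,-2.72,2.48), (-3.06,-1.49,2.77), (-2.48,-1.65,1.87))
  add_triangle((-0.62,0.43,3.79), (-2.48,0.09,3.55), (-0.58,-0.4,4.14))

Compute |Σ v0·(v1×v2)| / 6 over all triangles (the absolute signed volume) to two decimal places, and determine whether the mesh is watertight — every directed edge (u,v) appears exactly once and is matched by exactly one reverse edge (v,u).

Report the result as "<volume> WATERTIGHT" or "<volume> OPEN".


20.69 WATERTIGHT

Per-triangle v0·(v1×v2)/6:
  t1: +0.3655
  t2: +1.9017
  t3: +0.6330
  t4: +0.3385
  t5: +0.5363
  t6: +0.9628
  t7: +0.5935
  t8: +1.3103
  t9: +0.5160
  t10: -0.1580
  t11: +1.2347
  t12: +0.9362
  t13: -0.4037
  t14: +1.3993
  t15: +0.4804
  t16: +0.4678
  t17: +0.3877
  t18: +1.6223
  t19: -1.1363
  t20: +2.4178
  t21: -2.6812
  t22: +1.5403
  t23: -1.0731
  t24: -0.0102
  t25: -0.2407
  t26: -0.4812
  t27: +5.8750
  t28: +2.0875
  t29: +0.4584
  t30: -1.0881
  t31: +0.8329
  t32: +1.0626
Σ = +20.6878 → |volume| = 20.69

Directed edges: 96 total, each appears once with its reverse present → watertight.


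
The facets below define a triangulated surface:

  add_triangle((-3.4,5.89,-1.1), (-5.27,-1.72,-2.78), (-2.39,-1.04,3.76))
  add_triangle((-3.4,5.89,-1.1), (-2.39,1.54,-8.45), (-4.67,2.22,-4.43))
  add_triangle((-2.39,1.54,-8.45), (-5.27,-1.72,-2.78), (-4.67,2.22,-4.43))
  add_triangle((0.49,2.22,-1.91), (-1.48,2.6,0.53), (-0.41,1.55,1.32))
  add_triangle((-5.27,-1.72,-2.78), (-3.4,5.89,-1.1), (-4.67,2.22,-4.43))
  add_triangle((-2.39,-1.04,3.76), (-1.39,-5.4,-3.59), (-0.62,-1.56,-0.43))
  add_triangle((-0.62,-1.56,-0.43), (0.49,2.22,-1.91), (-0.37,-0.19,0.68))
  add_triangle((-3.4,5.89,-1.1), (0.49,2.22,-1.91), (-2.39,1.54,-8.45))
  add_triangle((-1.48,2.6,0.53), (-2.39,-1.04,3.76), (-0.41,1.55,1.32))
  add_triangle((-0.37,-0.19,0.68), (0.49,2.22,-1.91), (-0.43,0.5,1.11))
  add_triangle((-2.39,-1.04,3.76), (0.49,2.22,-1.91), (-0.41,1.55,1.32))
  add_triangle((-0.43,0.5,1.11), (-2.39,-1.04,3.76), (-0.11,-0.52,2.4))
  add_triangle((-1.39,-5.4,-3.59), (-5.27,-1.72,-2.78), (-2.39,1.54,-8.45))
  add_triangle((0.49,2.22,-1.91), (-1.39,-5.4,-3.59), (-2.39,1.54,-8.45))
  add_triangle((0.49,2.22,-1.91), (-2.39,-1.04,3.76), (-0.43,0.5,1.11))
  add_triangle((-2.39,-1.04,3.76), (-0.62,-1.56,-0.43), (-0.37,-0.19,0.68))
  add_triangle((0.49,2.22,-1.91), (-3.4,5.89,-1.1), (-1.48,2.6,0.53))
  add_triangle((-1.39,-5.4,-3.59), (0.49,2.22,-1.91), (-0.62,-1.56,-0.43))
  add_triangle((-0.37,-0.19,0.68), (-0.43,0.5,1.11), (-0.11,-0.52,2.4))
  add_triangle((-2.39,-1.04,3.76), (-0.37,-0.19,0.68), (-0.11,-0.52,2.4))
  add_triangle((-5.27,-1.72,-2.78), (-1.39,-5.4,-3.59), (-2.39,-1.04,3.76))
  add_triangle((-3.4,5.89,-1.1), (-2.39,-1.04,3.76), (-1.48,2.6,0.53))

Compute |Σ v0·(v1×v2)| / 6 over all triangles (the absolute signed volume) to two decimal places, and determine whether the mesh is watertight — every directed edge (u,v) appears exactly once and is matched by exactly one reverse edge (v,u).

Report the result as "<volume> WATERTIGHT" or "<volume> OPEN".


Per-triangle v0·(v1×v2)/6:
  t1: +31.0262
  t2: +21.2345
  t3: +19.6355
  t4: +1.2465
  t5: +14.3710
  t6: +0.2845
  t7: -0.2678
  t8: +16.3980
  t9: +2.1104
  t10: -0.0837
  t11: -1.3238
  t12: +0.6910
  t13: +37.0553
  t14: +7.7966
  t15: +0.6583
  t16: +0.0666
  t17: +1.7967
  t18: -0.7102
  t19: -0.1068
  t20: +0.0073
  t21: +22.4651
  t22: +3.0542
Σ = +177.4055 → |volume| = 177.41

Directed edges: 66 total, each appears once with its reverse present → watertight.

177.41 WATERTIGHT


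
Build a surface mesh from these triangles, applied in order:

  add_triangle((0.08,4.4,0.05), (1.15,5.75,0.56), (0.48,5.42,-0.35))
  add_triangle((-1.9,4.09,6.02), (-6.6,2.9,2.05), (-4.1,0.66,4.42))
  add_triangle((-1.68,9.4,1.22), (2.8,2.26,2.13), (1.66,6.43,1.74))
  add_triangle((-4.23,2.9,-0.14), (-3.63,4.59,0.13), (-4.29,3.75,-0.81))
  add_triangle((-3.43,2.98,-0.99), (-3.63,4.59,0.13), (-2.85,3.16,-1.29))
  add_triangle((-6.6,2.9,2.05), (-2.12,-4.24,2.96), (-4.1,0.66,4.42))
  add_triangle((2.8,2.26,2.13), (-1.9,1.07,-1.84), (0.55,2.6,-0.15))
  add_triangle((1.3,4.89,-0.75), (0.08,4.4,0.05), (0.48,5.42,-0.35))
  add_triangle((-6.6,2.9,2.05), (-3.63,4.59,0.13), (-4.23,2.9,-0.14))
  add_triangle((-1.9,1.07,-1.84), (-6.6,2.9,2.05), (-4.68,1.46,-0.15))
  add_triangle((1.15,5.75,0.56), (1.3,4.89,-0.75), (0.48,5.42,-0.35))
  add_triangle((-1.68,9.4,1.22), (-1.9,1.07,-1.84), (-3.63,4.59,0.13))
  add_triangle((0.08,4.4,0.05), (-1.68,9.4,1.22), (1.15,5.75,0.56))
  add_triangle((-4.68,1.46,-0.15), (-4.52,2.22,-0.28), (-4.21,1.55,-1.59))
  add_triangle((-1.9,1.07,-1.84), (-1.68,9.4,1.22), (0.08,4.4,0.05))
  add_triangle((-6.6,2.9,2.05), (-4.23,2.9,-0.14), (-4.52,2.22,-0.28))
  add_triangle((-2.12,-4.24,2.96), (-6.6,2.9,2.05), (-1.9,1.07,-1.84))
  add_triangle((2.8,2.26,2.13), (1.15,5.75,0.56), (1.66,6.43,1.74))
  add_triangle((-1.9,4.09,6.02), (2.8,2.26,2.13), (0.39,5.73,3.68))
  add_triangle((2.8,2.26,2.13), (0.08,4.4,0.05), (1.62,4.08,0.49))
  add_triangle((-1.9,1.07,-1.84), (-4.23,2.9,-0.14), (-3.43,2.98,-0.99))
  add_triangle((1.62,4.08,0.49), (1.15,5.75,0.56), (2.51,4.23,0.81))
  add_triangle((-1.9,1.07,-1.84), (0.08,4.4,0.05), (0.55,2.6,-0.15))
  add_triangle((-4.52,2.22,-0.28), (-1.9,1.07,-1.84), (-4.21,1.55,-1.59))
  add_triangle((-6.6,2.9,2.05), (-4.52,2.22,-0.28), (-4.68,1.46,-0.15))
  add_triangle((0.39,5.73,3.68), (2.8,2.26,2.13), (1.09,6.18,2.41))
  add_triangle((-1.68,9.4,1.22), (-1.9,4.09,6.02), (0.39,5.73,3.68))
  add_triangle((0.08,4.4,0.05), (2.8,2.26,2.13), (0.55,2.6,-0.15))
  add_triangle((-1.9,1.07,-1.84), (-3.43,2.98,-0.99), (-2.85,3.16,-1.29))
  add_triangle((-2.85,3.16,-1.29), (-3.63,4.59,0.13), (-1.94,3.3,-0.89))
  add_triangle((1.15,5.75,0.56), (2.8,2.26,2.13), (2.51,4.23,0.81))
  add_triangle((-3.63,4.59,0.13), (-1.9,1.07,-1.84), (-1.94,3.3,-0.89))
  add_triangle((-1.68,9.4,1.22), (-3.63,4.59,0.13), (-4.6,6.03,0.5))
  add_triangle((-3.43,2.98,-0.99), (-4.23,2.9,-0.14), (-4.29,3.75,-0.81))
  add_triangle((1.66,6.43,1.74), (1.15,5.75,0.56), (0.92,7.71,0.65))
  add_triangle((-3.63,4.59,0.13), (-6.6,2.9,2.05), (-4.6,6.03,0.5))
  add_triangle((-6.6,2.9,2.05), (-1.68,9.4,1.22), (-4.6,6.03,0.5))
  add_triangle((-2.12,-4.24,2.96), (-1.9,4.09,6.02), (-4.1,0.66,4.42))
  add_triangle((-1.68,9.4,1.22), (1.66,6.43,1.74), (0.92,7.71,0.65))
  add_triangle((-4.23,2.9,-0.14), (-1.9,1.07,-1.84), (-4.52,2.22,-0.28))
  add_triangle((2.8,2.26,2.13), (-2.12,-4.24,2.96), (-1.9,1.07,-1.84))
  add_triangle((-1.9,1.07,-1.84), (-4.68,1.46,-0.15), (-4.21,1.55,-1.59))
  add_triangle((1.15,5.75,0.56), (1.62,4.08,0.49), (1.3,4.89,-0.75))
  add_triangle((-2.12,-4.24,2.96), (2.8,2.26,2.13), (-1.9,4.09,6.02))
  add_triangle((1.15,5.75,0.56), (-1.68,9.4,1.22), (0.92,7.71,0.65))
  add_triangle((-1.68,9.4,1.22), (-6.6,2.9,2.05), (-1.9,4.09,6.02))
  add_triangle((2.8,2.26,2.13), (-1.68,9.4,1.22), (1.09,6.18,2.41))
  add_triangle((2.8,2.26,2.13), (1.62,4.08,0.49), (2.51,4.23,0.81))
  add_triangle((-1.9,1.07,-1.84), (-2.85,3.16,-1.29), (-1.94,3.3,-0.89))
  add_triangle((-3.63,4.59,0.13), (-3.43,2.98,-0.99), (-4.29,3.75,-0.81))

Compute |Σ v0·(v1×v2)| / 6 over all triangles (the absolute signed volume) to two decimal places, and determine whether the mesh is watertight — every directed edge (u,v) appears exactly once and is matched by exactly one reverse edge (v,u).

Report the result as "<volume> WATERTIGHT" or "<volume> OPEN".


212.40 OPEN

Per-triangle v0·(v1×v2)/6:
  t1: +0.4539
  t2: +18.0847
  t3: +3.5384
  t4: +1.1323
  t5: +0.8442
  t6: +15.0095
  t7: -0.2935
  t8: -0.1402
  t9: +3.6471
  t10: -2.0090
  t11: +0.9807
  t12: +7.4638
  t13: +1.5249
  t14: +0.8943
  t15: +4.0809
  t16: +1.5548
  t17: +13.2290
  t18: +1.8216
  t19: +9.9867
  t20: -1.4879
  t21: +0.9311
  t22: +0.1590
  t23: +0.9356
  t24: +0.8088
  t25: +1.5173
  t26: +4.3735
  t27: +17.5385
  t28: +1.1390
  t29: +0.6601
  t30: +0.9709
  t31: +2.1500
  t32: -1.7512
  t33: +1.3260
  t34: +0.2038
  t35: +0.6277
  t36: +1.3388
  t37: +11.9282
  t38: +14.1778
  t39: +4.8031
  t40: +1.0797
  t41: -5.0901
  t42: -0.2133
  t43: +0.9734
  t44: +20.8104
  t45: -0.5257
  t46: +49.2356
  t47: +1.7562
  t48: -0.6588
  t49: +0.5407
  t50: +0.3362
Σ = +212.3987 → |volume| = 212.40

Directed edges: 150 total; 6 unmatched, e.g. (1.3,4.89,-0.75)→(0.08,4.4,0.05) → open.


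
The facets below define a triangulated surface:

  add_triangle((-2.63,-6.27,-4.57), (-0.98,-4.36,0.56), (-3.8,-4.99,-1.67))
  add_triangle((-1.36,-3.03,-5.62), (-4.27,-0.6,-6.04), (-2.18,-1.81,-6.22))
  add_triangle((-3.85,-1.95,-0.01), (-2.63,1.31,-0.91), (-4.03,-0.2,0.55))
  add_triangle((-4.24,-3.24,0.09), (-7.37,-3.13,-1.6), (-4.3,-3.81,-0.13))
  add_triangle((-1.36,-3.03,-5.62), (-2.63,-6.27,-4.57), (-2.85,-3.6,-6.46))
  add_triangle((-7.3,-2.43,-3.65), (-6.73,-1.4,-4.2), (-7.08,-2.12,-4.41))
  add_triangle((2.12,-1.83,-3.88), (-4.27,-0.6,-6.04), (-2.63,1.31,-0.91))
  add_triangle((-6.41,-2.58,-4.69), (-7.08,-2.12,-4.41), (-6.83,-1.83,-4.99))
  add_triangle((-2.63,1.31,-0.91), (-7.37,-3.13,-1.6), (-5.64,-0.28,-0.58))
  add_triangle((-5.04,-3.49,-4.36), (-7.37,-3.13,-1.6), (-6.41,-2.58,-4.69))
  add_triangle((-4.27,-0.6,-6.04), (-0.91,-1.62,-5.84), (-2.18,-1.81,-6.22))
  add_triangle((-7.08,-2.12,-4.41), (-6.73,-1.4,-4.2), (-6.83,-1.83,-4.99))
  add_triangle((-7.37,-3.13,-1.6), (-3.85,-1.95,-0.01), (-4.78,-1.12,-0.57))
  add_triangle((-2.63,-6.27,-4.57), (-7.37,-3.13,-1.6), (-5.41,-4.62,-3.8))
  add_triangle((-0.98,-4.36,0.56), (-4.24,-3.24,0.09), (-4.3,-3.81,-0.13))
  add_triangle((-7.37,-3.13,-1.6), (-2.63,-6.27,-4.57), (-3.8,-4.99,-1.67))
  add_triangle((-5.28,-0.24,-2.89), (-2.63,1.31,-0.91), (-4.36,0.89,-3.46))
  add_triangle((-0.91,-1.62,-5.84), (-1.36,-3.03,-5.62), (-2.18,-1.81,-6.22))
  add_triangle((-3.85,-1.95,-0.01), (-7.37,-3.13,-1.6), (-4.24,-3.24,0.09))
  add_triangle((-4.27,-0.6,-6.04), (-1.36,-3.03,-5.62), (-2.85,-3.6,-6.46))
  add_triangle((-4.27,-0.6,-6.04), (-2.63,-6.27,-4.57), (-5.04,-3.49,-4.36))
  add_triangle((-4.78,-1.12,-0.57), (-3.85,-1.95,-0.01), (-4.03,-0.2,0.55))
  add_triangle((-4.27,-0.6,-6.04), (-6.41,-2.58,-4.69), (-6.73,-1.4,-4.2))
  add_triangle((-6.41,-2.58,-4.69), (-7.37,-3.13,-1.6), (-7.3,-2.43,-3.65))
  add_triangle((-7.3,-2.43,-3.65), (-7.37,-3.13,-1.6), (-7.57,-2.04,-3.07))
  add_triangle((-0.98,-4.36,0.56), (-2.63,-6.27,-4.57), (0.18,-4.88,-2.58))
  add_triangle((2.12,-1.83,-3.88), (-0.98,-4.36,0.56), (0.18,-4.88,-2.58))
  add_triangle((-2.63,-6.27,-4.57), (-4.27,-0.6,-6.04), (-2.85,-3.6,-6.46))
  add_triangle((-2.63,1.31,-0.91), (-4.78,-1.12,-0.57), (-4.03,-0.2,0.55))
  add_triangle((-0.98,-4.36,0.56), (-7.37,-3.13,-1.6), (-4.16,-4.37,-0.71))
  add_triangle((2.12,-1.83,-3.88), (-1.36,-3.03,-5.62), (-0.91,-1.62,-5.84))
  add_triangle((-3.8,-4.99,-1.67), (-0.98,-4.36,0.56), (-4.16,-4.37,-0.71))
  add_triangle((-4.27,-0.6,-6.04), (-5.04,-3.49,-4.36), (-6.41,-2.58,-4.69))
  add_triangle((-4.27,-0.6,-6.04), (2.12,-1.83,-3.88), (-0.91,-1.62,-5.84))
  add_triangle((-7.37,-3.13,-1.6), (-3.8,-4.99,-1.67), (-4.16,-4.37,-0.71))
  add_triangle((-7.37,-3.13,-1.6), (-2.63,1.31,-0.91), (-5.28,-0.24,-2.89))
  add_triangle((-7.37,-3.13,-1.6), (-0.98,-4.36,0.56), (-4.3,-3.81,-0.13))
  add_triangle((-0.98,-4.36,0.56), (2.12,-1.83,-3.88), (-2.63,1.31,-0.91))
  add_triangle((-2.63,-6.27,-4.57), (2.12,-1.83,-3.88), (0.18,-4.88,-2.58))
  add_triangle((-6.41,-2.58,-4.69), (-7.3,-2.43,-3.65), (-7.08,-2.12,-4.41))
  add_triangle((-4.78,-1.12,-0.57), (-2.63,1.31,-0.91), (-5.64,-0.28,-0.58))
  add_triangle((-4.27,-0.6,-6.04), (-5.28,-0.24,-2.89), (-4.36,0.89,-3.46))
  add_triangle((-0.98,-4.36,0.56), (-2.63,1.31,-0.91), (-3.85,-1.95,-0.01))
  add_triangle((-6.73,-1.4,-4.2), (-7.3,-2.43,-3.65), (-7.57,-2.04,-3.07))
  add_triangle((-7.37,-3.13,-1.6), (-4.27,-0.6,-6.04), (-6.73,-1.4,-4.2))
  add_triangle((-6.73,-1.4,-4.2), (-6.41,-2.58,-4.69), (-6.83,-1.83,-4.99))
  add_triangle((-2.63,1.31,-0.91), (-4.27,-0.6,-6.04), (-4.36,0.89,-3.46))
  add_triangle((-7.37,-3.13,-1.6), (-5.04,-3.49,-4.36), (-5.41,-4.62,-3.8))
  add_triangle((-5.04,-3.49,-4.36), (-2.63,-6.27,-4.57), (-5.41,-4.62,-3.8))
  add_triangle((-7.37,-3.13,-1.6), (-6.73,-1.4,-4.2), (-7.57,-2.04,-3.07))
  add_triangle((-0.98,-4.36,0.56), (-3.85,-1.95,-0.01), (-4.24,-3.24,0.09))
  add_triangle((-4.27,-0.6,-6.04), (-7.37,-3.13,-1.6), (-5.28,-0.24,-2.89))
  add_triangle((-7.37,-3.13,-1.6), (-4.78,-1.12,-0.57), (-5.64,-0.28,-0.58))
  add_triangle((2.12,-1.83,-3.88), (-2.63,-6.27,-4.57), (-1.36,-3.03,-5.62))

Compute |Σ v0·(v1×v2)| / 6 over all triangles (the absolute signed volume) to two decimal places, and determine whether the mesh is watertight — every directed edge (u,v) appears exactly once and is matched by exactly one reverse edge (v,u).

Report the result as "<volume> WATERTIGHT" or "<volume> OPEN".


Per-triangle v0·(v1×v2)/6:
  t1: +8.4121
  t2: +2.3811
  t3: -2.0172
  t4: +1.0418
  t5: +4.4200
  t6: +0.6489
  t7: +3.9665
  t8: +0.7505
  t9: +2.8020
  t10: +6.0385
  t11: +1.5415
  t12: +0.5321
  t13: +1.1041
  t14: +5.2106
  t15: +0.7644
  t16: +11.2354
  t17: +1.8576
  t18: +1.6937
  t19: +1.0691
  t20: +3.5097
  t21: +13.3106
  t22: +1.1266
  t23: +4.9423
  t24: +2.3547
  t25: +1.8060
  t26: +7.8321
  t27: +2.0805
  t28: +8.2631
  t29: +1.9351
  t30: +1.5355
  t31: +4.2563
  t32: +2.8620
  t33: +5.3559
  t34: +0.4101
  t35: +3.5030
  t36: +4.3643
  t37: +2.0094
  t38: -10.1093
  t39: +8.8731
  t40: +0.9001
  t41: -0.6369
  t42: +3.9293
  t43: -1.2854
  t44: +1.2185
  t45: -5.0757
  t46: -0.7008
  t47: +0.2308
  t48: +4.9641
  t49: +4.9732
  t50: -1.3977
  t51: +0.1439
  t52: +9.9769
  t53: +0.4949
  t54: +10.5314
Σ = +151.9408 → |volume| = 151.94

Directed edges: 162 total, each appears once with its reverse present → watertight.

151.94 WATERTIGHT


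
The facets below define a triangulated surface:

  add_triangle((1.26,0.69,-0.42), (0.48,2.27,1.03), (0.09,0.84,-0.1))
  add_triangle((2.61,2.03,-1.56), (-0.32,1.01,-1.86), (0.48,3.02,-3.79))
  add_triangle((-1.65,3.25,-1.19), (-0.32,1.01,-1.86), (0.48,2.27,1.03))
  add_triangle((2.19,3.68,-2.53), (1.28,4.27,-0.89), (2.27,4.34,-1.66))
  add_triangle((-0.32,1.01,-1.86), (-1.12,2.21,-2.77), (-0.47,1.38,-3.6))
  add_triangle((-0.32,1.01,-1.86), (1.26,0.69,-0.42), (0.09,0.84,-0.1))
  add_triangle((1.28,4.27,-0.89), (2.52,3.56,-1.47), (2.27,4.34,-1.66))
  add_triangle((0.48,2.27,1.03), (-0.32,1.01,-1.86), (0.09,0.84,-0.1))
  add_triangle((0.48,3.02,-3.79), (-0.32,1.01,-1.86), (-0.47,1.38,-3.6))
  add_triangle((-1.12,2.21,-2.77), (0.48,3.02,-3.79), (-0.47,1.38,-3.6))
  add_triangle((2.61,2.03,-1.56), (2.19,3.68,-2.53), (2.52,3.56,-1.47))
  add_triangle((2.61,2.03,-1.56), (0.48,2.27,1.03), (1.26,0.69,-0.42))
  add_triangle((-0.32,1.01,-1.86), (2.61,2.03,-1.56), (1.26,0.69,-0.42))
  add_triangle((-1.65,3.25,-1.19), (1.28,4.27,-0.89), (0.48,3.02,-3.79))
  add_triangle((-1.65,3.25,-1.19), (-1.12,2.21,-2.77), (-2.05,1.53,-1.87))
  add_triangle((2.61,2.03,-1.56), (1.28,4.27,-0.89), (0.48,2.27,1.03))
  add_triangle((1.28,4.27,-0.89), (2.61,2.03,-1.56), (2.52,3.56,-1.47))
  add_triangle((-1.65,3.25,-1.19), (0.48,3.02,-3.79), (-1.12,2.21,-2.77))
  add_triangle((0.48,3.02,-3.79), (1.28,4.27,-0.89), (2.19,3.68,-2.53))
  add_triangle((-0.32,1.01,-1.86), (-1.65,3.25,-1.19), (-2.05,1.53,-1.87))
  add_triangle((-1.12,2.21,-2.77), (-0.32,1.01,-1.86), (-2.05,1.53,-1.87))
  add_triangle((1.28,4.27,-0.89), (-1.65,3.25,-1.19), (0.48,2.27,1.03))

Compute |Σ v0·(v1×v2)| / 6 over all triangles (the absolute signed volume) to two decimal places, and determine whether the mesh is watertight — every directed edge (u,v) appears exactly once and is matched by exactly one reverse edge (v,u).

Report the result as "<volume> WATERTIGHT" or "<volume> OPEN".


Per-triangle v0·(v1×v2)/6:
  t1: -0.2271
  t2: +0.4433
  t3: -1.5120
  t4: +0.6315
  t5: -0.0820
  t6: -0.3091
  t7: +0.2790
  t8: -0.0203
  t9: -0.2463
  t10: +1.3846
  t11: +0.8810
  t12: +0.4410
  t13: +0.0764
  t14: +5.7474
  t15: +1.3537
  t16: +1.9788
  t17: -0.1385
  t18: +2.1353
  t19: +2.9782
  t20: -1.1645
  t21: +0.2755
  t22: +2.8804
Σ = +17.7863 → |volume| = 17.79

Directed edges: 66 total; 6 unmatched, e.g. (0.48,3.02,-3.79)→(2.61,2.03,-1.56) → open.

17.79 OPEN
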